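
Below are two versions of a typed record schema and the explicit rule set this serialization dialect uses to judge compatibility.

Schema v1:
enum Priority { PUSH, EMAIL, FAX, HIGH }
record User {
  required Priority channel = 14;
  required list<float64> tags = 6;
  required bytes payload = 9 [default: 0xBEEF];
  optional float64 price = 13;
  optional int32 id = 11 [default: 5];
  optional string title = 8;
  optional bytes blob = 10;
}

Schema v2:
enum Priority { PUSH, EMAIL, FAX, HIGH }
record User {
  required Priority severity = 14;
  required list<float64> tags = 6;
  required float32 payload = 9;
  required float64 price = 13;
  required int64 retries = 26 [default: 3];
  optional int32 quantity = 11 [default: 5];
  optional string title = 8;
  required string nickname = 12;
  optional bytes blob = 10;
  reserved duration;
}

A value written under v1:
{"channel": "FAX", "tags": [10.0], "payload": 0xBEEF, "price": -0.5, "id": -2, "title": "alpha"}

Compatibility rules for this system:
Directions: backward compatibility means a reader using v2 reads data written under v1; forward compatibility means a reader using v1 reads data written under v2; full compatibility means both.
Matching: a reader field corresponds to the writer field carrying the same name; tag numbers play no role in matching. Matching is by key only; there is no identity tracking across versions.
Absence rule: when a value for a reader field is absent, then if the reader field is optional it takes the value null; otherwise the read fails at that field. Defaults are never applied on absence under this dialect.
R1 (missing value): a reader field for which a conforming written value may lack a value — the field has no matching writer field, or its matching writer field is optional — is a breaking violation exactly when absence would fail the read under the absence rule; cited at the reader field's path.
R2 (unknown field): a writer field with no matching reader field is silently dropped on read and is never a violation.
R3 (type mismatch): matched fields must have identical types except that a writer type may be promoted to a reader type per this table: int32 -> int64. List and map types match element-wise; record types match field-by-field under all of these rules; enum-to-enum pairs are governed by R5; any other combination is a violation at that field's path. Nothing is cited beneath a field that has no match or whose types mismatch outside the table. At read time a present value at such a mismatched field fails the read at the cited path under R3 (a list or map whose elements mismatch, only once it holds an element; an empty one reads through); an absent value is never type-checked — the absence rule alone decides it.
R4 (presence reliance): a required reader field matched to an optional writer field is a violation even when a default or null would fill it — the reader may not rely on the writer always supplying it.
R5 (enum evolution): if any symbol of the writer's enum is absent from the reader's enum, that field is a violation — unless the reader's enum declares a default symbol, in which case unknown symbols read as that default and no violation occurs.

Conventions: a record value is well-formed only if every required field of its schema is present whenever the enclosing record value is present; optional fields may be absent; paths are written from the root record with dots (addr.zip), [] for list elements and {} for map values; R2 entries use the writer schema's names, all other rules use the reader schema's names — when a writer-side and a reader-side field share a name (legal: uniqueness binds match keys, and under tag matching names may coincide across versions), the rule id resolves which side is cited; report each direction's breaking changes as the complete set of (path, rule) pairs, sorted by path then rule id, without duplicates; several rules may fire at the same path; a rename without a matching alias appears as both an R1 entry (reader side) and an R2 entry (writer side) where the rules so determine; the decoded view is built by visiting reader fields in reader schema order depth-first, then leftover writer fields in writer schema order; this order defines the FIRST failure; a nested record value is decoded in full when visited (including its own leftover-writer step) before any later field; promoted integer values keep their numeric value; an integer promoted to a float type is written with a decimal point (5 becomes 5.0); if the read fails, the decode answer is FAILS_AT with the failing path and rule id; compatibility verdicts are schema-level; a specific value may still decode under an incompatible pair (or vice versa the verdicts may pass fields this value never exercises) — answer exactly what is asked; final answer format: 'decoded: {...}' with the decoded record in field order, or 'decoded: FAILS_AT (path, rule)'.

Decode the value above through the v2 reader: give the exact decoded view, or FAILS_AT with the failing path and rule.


in User below, arrows point writer -> reader
migrating the User value to v2:
  read fails at severity under R1 (no fill)
  => FAILS_AT (severity, R1)
ruling out the remaining User differences:
  field payload in record User: type bytes changed to float32 (its default is dropped) -> a verdict-level change on User — the shown value reads the same
  added field retries to record User: required int64, tag 26, default 3 (in v2 it sits immediately before quantity) -> a verdict-level change on User — the shown value reads the same
  field price in record User: optional changed to required -> a verdict-level change on User — the shown value reads the same
  renamed field id to quantity in record User -> no rule fires on it and the decoded User view is identical with or without it
  added field nickname to record User: required string, tag 12 (in v2 it sits immediately before blob) -> a verdict-level change on User — the shown value reads the same

decoded: FAILS_AT (severity, R1)


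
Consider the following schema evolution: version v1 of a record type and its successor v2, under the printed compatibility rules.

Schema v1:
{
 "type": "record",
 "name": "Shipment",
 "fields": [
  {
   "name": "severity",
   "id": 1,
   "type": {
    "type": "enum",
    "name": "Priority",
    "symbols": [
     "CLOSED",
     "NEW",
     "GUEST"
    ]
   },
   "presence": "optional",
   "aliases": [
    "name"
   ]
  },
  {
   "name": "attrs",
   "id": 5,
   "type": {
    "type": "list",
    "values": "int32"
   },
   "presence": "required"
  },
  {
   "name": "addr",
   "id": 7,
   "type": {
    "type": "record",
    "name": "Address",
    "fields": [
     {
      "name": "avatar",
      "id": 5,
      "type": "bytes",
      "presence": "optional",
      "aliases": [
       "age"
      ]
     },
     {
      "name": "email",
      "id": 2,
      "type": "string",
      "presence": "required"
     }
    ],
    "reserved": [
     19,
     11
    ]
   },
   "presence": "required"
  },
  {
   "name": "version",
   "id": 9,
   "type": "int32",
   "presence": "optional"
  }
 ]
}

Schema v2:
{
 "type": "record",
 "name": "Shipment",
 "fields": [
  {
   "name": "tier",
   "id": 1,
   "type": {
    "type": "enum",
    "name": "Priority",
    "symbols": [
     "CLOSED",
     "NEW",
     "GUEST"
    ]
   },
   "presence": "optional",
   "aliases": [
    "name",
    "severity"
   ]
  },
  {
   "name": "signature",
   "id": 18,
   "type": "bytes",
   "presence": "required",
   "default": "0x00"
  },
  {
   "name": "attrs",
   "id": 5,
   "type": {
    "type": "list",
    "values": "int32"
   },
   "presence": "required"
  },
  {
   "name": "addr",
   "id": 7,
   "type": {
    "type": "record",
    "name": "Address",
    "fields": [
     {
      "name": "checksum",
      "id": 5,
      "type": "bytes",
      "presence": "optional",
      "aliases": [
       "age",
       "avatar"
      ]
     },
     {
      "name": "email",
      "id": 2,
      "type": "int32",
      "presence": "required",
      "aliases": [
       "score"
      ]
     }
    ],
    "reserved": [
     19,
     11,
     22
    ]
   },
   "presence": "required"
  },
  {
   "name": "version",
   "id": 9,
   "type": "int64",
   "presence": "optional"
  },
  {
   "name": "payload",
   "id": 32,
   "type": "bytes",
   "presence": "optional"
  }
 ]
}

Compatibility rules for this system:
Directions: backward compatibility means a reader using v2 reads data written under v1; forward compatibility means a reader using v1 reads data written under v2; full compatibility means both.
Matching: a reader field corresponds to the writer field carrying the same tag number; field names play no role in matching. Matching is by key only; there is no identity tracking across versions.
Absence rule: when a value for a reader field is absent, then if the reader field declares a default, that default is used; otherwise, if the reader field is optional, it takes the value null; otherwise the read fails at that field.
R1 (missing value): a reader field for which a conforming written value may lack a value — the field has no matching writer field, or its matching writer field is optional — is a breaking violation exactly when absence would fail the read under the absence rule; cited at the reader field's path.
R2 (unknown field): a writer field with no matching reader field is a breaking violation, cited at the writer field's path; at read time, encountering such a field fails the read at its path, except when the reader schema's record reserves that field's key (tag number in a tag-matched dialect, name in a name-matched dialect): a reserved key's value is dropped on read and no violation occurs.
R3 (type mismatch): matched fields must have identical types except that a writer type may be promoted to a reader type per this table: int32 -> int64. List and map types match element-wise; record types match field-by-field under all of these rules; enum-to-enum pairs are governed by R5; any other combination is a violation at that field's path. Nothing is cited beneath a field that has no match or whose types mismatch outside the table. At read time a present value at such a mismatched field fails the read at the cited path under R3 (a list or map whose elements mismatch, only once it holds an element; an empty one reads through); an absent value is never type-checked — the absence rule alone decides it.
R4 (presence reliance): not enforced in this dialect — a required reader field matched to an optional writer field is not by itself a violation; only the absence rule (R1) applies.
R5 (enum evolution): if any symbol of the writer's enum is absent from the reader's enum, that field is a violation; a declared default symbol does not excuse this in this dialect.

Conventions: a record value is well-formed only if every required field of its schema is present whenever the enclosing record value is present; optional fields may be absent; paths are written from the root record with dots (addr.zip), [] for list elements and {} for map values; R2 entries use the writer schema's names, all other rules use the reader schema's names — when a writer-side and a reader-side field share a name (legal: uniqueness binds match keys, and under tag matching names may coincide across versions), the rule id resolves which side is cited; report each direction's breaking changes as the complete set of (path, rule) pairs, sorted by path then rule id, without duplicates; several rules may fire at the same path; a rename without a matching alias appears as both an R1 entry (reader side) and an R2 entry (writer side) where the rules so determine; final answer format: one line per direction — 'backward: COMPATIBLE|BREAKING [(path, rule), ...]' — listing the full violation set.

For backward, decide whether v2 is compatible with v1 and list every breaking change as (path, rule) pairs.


arrows below run writer -> reader for Shipment
backward on Shipment — v2 reading data written by v1:
  tier <- severity (Priority -> Priority, writer optional)
  signature has no writer counterpart
  attrs <- attrs (list<int32> -> list<int32>, writer required)
  addr <- addr (Address -> Address, writer required)
  version <- version (int32 -> int64, writer optional)
  payload has no writer counterpart
  addr.checksum <- addr.avatar (bytes -> bytes, writer optional)
  addr.email <- addr.email (string -> int32, writer required)
  violation R3 at addr.email
  => 1 violation(s): backward is BREAKING for Shipment
remaining Shipment differences; none change what is asked:
  added field payload to record Shipment: optional bytes, tag 32 (in v2 it sits last) -> fires only in the forward direction of Shipment, which is not asked here
  renamed field avatar to checksum in record Address (alias avatar declared on the renamed field) -> fires no rule on Shipment, leaving the asked answer as it is
  added field signature to record Shipment: required bytes, tag 18, default 0x00 (in v2 it sits immediately before attrs) -> fires only in the forward direction of Shipment, which is not asked here
  field version in record Shipment: type int32 changed to int64 -> fires only in the forward direction of Shipment, which is not asked here
  renamed field severity to tier in record Shipment (alias severity declared on the renamed field) -> fires no rule on Shipment, leaving the asked answer as it is

backward: BREAKING [(addr.email, R3)]


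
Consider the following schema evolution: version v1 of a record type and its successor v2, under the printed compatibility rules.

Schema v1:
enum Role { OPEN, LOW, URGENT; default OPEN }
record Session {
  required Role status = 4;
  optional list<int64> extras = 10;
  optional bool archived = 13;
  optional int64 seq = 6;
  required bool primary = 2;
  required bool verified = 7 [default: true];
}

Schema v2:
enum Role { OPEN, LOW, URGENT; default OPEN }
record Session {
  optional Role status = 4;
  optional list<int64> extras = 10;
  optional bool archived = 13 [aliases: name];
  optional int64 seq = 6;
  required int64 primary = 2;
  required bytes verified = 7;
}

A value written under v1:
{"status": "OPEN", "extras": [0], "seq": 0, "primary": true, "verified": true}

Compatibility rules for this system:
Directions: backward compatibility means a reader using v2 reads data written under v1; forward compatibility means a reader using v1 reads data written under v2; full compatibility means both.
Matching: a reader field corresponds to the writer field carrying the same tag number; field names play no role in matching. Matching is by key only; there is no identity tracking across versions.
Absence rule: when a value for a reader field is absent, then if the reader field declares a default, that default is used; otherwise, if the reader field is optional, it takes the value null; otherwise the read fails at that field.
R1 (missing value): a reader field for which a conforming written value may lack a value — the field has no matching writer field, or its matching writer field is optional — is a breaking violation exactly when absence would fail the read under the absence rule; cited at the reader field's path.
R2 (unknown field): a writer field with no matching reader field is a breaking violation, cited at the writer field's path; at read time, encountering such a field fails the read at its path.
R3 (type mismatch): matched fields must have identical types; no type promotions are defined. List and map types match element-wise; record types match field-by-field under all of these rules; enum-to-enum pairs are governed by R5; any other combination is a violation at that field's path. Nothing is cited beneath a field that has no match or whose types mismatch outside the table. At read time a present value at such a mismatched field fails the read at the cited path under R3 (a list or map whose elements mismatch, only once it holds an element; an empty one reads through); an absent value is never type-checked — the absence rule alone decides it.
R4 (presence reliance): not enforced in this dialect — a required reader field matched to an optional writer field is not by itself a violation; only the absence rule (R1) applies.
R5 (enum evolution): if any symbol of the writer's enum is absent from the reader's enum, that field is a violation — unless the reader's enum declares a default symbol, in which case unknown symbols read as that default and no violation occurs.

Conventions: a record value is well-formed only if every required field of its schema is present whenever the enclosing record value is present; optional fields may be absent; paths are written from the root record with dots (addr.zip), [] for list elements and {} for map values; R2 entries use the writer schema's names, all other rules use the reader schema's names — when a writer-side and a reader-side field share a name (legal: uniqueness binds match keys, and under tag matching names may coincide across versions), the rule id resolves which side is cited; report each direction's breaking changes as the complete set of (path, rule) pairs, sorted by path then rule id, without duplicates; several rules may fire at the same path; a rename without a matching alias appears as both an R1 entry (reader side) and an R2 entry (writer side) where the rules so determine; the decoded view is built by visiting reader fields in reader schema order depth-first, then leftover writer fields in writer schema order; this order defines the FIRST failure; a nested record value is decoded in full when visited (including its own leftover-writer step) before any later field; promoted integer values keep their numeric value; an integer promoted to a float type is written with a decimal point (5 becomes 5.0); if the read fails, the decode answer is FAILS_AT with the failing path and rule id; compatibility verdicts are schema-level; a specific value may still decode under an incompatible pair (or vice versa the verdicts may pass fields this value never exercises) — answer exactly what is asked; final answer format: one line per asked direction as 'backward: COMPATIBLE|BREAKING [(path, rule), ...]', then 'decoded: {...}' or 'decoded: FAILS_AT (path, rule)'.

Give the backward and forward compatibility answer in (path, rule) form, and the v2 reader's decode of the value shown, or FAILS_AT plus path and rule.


each type pair in Session: writer, then reader
backward for Session (reader v2, writer v1):
  writer required, Role -> Role: reader status maps from writer status
  writer optional, list<int64> -> list<int64>: reader extras maps from writer extras
  writer optional, bool -> bool: reader archived maps from writer archived
  writer optional, int64 -> int64: reader seq maps from writer seq
  writer required, bool -> int64: reader primary maps from writer primary
  writer required, bool -> bytes: reader verified maps from writer verified
  breaking: (primary, R3)
  breaking: (verified, R3)
  backward on Session therefore BREAKING (2)
forward for Session (reader v1, writer v2):
  writer optional, Role -> Role: reader status maps from writer status
  writer optional, list<int64> -> list<int64>: reader extras maps from writer extras
  writer optional, bool -> bool: reader archived maps from writer archived
  writer optional, int64 -> int64: reader seq maps from writer seq
  writer required, int64 -> bool: reader primary maps from writer primary
  writer required, bytes -> bool: reader verified maps from writer verified
  breaking: (primary, R3)
  breaking: (status, R1)
  breaking: (verified, R3)
  forward on Session therefore BREAKING (3)
decoding the Session value with the v2 reader:
  status := "OPEN"
  extras := [0]
  archived := null (missing; optional => null)
  seq := 0
  read fails at primary under R3
  => FAILS_AT (primary, R3)

backward: BREAKING [(primary, R3), (verified, R3)]; forward: BREAKING [(primary, R3), (status, R1), (verified, R3)]; decoded: FAILS_AT (primary, R3)


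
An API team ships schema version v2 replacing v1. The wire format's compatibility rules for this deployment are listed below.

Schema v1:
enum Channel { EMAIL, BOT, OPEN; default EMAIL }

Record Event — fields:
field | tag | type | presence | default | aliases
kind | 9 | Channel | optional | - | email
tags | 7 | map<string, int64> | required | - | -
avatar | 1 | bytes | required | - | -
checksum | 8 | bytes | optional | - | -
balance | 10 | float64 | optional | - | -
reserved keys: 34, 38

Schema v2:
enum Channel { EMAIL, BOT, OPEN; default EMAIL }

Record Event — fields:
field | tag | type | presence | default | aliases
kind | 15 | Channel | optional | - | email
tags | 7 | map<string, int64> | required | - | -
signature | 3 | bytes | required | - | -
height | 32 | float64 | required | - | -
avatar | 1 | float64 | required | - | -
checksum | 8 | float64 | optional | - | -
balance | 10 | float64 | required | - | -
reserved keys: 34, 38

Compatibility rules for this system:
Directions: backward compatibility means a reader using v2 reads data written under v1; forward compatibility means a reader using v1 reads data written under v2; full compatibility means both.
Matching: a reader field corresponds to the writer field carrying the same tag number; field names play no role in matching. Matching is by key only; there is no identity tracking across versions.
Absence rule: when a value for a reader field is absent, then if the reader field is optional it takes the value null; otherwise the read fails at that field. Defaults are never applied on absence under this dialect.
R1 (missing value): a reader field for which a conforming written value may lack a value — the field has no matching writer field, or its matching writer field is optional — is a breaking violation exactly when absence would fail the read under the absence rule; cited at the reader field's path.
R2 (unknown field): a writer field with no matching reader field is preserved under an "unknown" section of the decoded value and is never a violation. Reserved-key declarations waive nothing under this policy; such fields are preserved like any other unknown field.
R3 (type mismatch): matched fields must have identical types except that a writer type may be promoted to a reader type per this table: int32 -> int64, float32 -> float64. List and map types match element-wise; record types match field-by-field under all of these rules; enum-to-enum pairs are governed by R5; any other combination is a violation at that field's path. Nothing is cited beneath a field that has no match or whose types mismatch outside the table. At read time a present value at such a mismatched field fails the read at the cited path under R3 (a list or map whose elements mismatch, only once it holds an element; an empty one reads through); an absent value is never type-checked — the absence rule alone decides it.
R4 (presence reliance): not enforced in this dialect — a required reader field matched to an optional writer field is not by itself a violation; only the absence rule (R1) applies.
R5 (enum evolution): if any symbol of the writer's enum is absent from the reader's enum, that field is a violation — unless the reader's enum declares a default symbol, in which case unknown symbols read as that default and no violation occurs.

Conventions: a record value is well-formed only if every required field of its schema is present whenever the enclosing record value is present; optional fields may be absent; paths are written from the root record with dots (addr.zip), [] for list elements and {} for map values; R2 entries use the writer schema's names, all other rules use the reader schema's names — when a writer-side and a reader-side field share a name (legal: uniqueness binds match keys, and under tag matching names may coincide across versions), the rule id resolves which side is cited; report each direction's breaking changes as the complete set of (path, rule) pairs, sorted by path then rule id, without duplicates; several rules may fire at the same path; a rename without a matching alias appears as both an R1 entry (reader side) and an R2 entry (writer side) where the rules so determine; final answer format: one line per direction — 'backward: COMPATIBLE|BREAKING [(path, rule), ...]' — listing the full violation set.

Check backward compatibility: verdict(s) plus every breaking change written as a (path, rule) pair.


backward: BREAKING [(avatar, R3), (balance, R1), (checksum, R3), (height, R1), (signature, R1)]

in Event below, arrows point writer -> reader
backward pass over Event, reader schema v2, writer schema v1:
  no writer field matches reader kind
  tags: map<string, int64> -> map<string, int64>, writer required; from tags
  no writer field matches reader signature
  no writer field matches reader height
  avatar: bytes -> float64, writer required; from avatar
  checksum: bytes -> float64, writer optional; from checksum
  balance: float64 -> float64, writer optional; from balance
  writer field kind has no reader counterpart
  violation R3 at avatar
  violation R1 at balance
  violation R3 at checksum
  violation R1 at height
  violation R1 at signature
  backward on Event therefore BREAKING (5)
diffs on Event not affecting the asked answer:
  field kind in record Event: tag 9 changed to 15 -> fires no rule on Event, leaving the asked answer as it is


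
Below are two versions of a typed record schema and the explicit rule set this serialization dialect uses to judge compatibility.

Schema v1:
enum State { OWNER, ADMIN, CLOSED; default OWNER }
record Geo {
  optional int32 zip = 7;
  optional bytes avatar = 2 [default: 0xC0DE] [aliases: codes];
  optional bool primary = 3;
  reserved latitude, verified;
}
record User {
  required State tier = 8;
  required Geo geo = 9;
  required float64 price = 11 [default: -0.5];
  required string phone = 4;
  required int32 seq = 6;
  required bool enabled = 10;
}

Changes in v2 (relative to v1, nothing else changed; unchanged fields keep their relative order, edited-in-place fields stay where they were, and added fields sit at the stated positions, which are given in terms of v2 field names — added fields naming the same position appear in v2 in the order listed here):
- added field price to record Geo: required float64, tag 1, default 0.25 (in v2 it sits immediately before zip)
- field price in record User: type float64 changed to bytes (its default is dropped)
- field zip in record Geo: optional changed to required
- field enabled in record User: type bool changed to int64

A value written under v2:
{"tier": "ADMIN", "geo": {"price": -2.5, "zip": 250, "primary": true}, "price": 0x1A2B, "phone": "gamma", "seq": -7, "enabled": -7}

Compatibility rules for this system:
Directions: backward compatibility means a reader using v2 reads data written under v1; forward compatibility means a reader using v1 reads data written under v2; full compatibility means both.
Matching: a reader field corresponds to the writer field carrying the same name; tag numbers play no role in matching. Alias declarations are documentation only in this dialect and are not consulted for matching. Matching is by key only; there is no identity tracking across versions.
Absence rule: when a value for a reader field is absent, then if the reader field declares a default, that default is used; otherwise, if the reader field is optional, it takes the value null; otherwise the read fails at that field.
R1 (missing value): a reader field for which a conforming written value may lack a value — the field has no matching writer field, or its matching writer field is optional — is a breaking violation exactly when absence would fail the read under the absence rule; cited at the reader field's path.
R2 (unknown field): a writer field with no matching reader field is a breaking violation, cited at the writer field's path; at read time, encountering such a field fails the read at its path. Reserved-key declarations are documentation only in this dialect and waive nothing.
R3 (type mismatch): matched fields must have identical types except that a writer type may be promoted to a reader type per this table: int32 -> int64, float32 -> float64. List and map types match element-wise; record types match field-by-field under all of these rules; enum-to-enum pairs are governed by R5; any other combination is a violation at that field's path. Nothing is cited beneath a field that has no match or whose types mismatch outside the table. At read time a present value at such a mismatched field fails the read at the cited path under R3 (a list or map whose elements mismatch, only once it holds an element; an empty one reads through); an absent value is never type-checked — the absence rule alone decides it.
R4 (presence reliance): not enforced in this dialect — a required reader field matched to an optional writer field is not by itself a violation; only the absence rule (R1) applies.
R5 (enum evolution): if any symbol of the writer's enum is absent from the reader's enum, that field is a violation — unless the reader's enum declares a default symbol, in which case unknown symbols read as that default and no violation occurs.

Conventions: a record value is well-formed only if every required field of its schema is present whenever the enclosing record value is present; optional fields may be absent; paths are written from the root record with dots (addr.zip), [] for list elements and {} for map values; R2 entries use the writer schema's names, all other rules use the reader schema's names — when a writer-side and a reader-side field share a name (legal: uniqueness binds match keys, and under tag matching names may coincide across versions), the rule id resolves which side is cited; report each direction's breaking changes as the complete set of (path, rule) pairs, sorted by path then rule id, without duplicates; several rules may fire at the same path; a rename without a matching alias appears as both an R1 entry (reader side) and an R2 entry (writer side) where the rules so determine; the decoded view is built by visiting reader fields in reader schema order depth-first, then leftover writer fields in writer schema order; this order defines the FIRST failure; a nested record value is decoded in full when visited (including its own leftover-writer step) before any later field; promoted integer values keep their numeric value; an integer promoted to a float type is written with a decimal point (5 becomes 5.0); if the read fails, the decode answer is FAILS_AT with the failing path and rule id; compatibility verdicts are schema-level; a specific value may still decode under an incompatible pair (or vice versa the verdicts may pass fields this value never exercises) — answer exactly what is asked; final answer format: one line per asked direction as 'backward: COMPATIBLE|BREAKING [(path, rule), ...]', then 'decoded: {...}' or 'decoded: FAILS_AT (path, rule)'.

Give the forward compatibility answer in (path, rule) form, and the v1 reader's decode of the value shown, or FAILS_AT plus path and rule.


arrows below run writer -> reader for User
forward pass over User, reader schema v1, writer schema v2:
  tier: State -> State, writer required; from tier
  geo: Geo -> Geo, writer required; from geo
  price: bytes -> float64, writer required; from price
  phone: string -> string, writer required; from phone
  seq: int32 -> int32, writer required; from seq
  enabled: int64 -> bool, writer required; from enabled
  geo.zip: int32 -> int32, writer required; from geo.zip
  geo.avatar: bytes -> bytes, writer optional; from geo.avatar
  geo.primary: bool -> bool, writer optional; from geo.primary
  leftover writer field: geo.price
  violation R3 at enabled
  violation R2 at geo.price
  violation R3 at price
  => forward verdict for User: BREAKING, 3 violation(s)
decode walk for User under reader schema v1:
  tier := "ADMIN"
  geo.zip := 250
  geo.avatar := 0xC0DE (absent -> default)
  geo.primary := true
  read fails at geo.price under R2 (unknown field)
  => FAILS_AT (geo.price, R2)
the rest of the User diff is inert for this question:
  field zip in record Geo: optional changed to required -> fires only in the backward direction of User, which is not asked here

forward: BREAKING [(enabled, R3), (geo.price, R2), (price, R3)]; decoded: FAILS_AT (geo.price, R2)


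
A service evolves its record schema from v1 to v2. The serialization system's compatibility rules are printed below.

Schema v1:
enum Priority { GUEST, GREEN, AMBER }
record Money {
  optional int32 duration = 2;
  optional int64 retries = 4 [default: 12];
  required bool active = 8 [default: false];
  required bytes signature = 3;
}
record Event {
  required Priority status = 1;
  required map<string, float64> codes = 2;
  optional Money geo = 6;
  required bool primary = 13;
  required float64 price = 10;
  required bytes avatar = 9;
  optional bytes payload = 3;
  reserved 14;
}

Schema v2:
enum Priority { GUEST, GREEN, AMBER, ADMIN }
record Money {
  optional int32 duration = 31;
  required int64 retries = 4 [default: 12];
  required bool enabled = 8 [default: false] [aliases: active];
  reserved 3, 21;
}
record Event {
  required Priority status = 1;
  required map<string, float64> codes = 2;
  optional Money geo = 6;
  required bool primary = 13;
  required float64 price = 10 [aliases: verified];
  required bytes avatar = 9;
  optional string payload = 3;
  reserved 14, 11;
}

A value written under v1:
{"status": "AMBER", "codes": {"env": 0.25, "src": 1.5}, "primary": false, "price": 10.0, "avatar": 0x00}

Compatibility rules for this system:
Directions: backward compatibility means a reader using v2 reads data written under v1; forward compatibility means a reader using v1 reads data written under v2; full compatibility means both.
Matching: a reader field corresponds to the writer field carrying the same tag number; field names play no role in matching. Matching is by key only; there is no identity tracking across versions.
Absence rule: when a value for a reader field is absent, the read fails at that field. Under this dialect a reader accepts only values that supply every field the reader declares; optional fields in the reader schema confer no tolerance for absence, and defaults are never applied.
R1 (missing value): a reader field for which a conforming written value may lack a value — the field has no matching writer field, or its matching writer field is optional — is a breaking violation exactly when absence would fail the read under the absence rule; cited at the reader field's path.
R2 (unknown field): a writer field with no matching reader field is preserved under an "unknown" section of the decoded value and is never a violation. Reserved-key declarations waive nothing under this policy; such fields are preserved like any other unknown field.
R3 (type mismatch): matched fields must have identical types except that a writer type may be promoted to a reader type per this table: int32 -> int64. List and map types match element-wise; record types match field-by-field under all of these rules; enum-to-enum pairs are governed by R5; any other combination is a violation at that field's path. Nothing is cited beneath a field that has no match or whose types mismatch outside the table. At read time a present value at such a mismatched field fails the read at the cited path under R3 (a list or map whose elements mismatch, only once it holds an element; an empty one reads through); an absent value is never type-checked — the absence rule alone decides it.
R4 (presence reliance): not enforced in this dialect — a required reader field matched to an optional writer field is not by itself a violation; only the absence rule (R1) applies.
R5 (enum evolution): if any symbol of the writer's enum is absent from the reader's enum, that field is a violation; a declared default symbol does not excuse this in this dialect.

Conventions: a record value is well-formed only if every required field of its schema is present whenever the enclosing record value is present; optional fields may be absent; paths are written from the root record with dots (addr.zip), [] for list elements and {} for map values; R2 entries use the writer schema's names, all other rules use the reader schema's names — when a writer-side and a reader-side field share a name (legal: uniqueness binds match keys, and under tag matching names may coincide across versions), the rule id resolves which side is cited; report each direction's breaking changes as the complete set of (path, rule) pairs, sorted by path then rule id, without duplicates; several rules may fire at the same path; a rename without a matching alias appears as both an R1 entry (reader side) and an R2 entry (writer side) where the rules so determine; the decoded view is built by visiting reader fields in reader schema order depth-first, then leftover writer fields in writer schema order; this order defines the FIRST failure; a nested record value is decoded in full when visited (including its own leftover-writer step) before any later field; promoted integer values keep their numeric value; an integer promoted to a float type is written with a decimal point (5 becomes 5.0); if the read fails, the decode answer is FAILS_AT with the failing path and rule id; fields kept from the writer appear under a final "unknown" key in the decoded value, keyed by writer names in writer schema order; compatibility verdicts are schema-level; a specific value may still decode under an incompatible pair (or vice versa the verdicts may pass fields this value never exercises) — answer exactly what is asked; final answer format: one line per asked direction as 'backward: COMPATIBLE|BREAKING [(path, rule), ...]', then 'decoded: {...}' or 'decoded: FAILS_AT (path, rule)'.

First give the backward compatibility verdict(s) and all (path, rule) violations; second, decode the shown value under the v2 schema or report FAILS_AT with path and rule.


backward: BREAKING [(geo, R1), (geo.duration, R1), (geo.retries, R1), (payload, R1), (payload, R3)]; decoded: FAILS_AT (geo, R1)

the writer's type comes first in each Event pair
checking backward for Event: reader v2 against writer v1:
  writer required, Priority -> Priority: reader status maps from writer status
  writer required, map<string, float64> -> map<string, float64>: reader codes maps from writer codes
  writer optional, Money -> Money: reader geo maps from writer geo
  writer required, bool -> bool: reader primary maps from writer primary
  writer required, float64 -> float64: reader price maps from writer price
  writer required, bytes -> bytes: reader avatar maps from writer avatar
  writer optional, bytes -> string: reader payload maps from writer payload
  no writer field matches reader geo.duration
  writer optional, int64 -> int64: reader geo.retries maps from writer geo.retries
  writer required, bool -> bool: reader geo.enabled maps from writer geo.active
  leftover writer field: geo.duration
  leftover writer field: geo.signature
  breaking: (geo, R1)
  breaking: (geo.duration, R1)
  breaking: (geo.retries, R1)
  breaking: (payload, R1)
  breaking: (payload, R3)
  => backward verdict for Event: BREAKING, 5 violation(s)
decode walk for Event under reader schema v2:
  status := "AMBER"
  codes := {"env": 0.25, "src": 1.5}
  read fails at geo under R1 (no fill)
  => FAILS_AT (geo, R1)
checking off the Event differences that do not matter here:
  renamed field active to enabled in record Money (alias active declared on the renamed field) -> no rule fires on it in Event's dialect; the asked verdict holds
  enum Priority (field status in record Event): symbol ADMIN added -> its effect on Event is confined to the forward direction, not asked
  field retries in record Money: optional changed to required -> its effect on Event is confined to the forward direction, not asked
  field duration in record Money: tag 2 changed to 31 -> no rule fires on it in Event's dialect; the asked verdict holds
  removed field signature from record Money (its key 3 joins the reserved list) -> its effect on Event is confined to the forward direction, not asked


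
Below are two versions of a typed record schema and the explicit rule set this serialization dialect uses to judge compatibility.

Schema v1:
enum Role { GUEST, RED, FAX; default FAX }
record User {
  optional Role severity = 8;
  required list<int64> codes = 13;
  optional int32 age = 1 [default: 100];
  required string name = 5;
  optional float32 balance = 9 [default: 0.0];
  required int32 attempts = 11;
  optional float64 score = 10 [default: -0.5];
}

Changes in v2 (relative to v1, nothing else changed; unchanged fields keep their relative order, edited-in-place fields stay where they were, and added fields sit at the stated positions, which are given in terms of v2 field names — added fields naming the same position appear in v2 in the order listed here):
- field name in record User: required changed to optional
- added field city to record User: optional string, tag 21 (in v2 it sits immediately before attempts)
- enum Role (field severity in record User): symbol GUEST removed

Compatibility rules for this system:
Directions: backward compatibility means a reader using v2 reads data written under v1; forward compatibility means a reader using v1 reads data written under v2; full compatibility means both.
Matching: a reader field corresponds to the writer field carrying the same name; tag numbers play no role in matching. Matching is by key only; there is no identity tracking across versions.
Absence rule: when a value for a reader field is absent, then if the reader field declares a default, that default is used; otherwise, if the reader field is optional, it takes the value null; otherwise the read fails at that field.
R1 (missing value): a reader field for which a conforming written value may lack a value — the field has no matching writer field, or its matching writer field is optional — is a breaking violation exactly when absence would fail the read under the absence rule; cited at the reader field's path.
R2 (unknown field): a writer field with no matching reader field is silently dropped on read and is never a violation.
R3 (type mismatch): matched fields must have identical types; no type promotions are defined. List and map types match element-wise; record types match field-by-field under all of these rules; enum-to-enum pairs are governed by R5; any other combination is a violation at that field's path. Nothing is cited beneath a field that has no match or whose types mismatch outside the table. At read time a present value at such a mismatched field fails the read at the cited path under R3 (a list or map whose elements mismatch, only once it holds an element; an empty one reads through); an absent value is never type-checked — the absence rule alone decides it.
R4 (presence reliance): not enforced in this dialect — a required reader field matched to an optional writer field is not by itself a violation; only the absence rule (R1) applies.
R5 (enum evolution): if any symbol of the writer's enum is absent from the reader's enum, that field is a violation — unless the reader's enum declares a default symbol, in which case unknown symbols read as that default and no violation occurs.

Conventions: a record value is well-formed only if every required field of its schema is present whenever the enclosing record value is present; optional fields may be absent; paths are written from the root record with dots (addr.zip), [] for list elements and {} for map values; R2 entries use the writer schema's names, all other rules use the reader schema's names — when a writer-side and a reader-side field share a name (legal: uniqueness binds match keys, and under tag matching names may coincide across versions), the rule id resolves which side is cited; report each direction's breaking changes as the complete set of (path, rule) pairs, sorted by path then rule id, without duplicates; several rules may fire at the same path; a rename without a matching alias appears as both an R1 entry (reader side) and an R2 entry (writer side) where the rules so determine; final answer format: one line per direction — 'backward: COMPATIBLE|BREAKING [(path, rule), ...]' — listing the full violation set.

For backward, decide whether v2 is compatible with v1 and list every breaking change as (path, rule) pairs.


backward: COMPATIBLE []

in User below, arrows point writer -> reader
backward on User — v2 reading data written by v1:
  Role -> Role, writer optional: severity aligns to severity
  list<int64> -> list<int64>, writer required: codes aligns to codes
  int32 -> int32, writer optional: age aligns to age
  string -> string, writer required: name aligns to name
  float32 -> float32, writer optional: balance aligns to balance
  city: no writer match
  int32 -> int32, writer required: attempts aligns to attempts
  float64 -> float64, writer optional: score aligns to score
  nothing fires on User: backward is COMPATIBLE
the rest of the User diff is inert for this question:
  field name in record User: required changed to optional -> fires only in the forward direction of User, which is not asked here
  added field city to record User: optional string, tag 21 (in v2 it sits immediately before attempts) -> fires no rule on User, leaving the asked answer as it is
  enum Role (field severity in record User): symbol GUEST removed -> fires no rule on User, leaving the asked answer as it is
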